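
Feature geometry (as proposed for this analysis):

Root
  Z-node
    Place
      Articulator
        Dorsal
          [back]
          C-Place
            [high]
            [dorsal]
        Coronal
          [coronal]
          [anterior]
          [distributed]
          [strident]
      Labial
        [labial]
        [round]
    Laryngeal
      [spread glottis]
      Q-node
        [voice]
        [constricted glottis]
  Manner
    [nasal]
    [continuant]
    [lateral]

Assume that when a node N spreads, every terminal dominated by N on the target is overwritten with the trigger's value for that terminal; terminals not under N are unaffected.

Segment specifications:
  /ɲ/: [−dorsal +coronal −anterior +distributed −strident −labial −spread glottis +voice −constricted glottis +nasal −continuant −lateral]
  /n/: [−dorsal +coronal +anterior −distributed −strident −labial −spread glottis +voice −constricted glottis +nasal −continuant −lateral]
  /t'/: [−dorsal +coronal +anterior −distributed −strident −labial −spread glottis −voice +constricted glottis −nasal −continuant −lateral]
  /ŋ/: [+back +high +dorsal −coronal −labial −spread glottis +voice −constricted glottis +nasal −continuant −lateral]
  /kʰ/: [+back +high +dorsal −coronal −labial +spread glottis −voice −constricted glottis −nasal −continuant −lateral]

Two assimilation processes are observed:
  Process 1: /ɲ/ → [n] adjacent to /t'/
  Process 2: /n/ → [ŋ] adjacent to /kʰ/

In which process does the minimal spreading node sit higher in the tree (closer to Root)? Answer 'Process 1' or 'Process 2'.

Process 1: the features that change are [anterior], [distributed]; the minimal node is Coronal (depth 4).
Process 2 alters [coronal], [anterior], [distributed], [strident], [dorsal], [high], [back]; the lowest common ancestor is Articulator (depth 3 from Root).
Depth 3 < depth 4; Process 2 involves the structurally higher constituent Articulator.

Process 2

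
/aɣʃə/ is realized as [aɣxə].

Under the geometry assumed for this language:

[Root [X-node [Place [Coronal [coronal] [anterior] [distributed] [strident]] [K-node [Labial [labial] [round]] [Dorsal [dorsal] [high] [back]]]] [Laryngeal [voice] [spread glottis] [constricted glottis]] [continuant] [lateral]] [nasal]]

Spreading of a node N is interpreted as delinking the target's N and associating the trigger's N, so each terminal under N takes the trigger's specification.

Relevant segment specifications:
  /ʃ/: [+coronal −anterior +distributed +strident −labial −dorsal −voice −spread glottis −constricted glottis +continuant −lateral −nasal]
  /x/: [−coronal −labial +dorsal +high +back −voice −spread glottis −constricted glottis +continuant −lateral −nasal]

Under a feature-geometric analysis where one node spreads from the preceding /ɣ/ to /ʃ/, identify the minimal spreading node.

Place

The alternation /ʃ/ → [x] changes [coronal], [anterior], [distributed], [strident], [dorsal], [high], [back] and nothing else.
In this geometry the lowest node dominating all of them is Place: every daughter of Place dominates only a proper subset, so no lower node suffices.
If Place spreads, every terminal under it takes /ɣ/'s value, producing [x] as observed.
Since [voice] is preserved even though /ɣ/ disagrees there, no node above Place spread.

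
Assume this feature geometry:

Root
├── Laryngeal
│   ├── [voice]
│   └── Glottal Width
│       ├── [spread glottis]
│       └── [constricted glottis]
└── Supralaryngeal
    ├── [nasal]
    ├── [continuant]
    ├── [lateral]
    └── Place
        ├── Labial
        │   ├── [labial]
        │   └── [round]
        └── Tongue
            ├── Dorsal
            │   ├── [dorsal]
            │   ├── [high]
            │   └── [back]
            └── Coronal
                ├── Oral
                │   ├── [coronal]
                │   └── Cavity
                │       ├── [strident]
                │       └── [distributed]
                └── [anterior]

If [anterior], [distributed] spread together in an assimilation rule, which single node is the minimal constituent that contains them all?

Coronal

[anterior]: Root / Supralaryngeal / Place / Tongue / Coronal / [anterior].
[distributed]: Root / Supralaryngeal / Place / Tongue / Coronal / Oral / Cavity / [distributed].
Coronal is the lowest common ancestor — every listed feature sits under it, and no single subconstituent of Coronal covers them all.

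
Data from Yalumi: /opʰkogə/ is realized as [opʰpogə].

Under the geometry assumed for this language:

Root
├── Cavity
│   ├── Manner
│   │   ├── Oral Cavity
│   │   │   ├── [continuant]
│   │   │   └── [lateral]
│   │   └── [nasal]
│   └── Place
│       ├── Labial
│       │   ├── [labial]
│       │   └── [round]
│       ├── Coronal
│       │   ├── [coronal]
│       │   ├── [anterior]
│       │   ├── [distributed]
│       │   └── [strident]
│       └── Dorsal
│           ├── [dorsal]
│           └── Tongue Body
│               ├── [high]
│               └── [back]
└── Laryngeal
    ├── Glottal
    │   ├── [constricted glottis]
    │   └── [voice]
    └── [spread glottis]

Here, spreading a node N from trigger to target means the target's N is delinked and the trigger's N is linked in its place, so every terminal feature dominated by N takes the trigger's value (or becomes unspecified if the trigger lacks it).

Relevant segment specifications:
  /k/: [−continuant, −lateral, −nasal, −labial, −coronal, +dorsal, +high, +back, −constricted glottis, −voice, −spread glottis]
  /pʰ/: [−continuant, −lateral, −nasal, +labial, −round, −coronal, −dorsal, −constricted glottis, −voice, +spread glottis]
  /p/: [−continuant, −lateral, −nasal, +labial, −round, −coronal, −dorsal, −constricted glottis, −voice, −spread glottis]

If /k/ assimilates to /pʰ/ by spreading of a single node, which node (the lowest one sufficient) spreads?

Place

The alternation /k/ → [p] changes [labial], [round], [dorsal], [high], [back] and nothing else.
These terminals are all dominated by Place, and no proper subconstituent of Place covers them all; Place is their lowest common ancestor.
Spreading Place from /pʰ/ overwrites each of those terminals with /pʰ/'s values, yielding exactly [p].
[spread glottis] stays as in /k/ although /pʰ/ differs there, so no node dominating it spread; among the remaining candidates Place is the lowest that derives the output.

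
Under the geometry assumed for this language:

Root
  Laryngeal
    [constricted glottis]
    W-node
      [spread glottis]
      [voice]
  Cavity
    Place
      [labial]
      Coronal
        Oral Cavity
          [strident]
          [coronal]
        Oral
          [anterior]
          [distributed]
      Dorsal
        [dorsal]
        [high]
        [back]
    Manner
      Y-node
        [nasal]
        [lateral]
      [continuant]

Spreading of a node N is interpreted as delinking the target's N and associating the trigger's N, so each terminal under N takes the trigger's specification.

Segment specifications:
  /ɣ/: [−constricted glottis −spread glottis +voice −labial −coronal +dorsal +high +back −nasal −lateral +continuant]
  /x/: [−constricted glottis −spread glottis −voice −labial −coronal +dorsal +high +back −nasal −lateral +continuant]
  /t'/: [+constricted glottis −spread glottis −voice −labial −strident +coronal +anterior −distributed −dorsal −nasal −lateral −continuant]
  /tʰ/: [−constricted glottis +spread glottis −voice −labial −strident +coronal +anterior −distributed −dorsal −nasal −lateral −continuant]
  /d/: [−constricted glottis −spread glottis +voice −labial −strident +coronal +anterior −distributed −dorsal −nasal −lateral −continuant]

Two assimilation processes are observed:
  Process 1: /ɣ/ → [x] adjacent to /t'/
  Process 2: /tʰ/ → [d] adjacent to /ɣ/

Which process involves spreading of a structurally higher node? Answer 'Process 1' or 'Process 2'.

Process 2

Process 1 alters [voice]; the lowest dominating node is [voice] (depth 3 from Root).
Process 2: the features that change are [voice], [spread glottis]; the minimal node is W-node (depth 2).
W-node is closer to Root than [voice], so Process 2 spreads the higher node.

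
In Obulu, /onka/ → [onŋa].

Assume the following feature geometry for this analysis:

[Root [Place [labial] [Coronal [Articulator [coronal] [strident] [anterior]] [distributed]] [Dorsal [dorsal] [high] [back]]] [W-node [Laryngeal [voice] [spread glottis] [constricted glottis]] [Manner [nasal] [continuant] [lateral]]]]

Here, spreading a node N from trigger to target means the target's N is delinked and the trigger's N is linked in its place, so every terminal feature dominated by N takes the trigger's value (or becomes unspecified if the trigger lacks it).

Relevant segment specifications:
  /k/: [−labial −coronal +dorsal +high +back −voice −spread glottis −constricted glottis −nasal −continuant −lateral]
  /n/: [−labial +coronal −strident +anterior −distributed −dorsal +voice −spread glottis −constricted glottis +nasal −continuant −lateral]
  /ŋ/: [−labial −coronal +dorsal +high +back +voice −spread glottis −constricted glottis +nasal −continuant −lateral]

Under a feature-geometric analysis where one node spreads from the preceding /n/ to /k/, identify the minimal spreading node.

W-node

/k/ and [ŋ] differ in [voice], [nasal]; every other specified feature is identical.
In this geometry the lowest node dominating all of them is W-node: every daughter of W-node dominates only a proper subset, so no lower node suffices.
If W-node spreads, every terminal under it takes /n/'s value, producing [ŋ] as observed.
[coronal], [dorsal] — on which /n/ differs from /k/ — are unchanged, so Root cannot have spread; the constituent is no larger than W-node.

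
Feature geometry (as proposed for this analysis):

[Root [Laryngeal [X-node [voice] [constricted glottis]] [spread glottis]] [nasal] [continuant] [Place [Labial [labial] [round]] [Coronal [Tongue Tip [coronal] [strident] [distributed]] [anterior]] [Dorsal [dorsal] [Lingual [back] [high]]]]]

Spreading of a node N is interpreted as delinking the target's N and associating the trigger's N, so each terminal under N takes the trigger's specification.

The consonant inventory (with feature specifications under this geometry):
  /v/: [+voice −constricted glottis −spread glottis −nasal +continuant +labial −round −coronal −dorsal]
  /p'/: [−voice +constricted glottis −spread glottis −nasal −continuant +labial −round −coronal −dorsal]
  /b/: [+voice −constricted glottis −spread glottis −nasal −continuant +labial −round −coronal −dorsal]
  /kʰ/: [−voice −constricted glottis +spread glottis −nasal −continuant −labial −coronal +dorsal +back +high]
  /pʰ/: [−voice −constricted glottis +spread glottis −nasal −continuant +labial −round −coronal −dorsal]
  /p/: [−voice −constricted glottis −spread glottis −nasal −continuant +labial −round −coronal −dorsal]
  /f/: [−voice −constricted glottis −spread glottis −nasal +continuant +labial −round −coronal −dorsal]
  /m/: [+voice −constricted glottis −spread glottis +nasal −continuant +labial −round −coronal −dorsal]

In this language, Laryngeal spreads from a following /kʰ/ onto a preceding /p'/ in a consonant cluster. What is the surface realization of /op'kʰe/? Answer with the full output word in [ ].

[opʰkʰe]

The Laryngeal node dominates the terminals [voice], [constricted glottis], [spread glottis].
After delinking /p'/'s Laryngeal and linking /kʰ/'s, the affected terminals become [−voice], [−constricted glottis], [+spread glottis]; [nasal], [continuant], [labial], … (outside Laryngeal) are retained from /p'/.
This feature bundle is that of [pʰ], so /op'kʰe/ surfaces as [opʰkʰe].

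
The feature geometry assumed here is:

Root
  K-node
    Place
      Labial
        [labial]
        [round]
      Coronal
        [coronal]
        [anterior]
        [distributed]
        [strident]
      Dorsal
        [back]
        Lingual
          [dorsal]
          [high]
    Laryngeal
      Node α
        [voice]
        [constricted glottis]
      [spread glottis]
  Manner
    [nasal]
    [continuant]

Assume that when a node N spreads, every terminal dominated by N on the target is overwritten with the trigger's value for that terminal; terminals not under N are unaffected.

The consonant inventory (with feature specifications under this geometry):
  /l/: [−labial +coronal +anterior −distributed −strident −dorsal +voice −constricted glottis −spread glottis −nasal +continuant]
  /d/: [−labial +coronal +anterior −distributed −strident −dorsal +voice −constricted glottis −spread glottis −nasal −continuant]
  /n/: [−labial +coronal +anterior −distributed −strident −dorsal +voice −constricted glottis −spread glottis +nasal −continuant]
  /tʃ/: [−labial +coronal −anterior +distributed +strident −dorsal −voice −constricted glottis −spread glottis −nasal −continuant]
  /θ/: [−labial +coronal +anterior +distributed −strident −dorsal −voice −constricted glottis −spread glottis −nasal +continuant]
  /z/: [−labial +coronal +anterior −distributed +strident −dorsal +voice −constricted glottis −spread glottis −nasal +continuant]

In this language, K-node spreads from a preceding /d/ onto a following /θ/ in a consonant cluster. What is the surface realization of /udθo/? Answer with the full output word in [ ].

Terminals under K-node in this geometry: [labial], [round], [coronal], [anterior], [distributed], [strident], [back], [dorsal], [high], [voice], [constricted glottis], [spread glottis].
After delinking /θ/'s K-node and linking /d/'s, the affected terminals become [−labial], [+coronal], [+anterior], [−distributed], [−strident], [−dorsal], [+voice], [−constricted glottis], [−spread glottis]; [nasal], [continuant] (outside K-node) are retained from /θ/.
The resulting bundle matches /l/ in the inventory; substituting it for /θ/ gives [udlo].

[udlo]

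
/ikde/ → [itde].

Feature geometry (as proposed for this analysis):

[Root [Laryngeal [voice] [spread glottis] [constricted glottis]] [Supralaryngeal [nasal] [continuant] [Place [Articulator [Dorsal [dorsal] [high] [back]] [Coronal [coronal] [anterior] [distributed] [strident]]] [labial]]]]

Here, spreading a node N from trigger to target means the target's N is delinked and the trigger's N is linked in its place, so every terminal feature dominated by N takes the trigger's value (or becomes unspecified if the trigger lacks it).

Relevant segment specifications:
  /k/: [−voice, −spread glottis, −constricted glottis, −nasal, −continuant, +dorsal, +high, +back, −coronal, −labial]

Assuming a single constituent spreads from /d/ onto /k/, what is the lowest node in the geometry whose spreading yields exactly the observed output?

Articulator

Feature comparison: [coronal], [anterior], [distributed], [strident], [dorsal], [high], [back] differ between /k/ and [t]; the remaining terminals match.
The smallest constituent containing every changed terminal is Articulator — each of its daughters lacks at least one of the affected features.
Spreading Articulator from /d/ overwrites each of those terminals with /d/'s values, yielding exactly [t].
[voice] stays as in /k/ although /d/ differs there, so no node dominating it spread; among the remaining candidates Articulator is the lowest that derives the output.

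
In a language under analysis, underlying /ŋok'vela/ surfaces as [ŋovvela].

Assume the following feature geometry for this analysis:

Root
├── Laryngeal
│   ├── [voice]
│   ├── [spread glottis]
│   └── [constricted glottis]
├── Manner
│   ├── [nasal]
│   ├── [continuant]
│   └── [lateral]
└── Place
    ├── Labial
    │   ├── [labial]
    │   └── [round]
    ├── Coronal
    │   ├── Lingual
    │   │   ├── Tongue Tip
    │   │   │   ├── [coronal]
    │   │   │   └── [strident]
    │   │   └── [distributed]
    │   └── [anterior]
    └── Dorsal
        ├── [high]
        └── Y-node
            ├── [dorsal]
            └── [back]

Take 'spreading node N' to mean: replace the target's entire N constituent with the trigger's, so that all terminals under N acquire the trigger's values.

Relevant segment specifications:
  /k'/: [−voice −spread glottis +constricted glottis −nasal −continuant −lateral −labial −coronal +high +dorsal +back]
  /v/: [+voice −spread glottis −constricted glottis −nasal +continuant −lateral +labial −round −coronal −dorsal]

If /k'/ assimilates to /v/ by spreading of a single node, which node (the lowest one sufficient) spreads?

Root

The alternation /k'/ → [v] changes [voice], [constricted glottis], [continuant], [labial], [round], [dorsal], [high], [back] and nothing else.
These terminals are all dominated by Root, and no proper subconstituent of Root covers them all; Root is their lowest common ancestor.
If Root spreads, every terminal under it takes /v/'s value, producing [v] as observed.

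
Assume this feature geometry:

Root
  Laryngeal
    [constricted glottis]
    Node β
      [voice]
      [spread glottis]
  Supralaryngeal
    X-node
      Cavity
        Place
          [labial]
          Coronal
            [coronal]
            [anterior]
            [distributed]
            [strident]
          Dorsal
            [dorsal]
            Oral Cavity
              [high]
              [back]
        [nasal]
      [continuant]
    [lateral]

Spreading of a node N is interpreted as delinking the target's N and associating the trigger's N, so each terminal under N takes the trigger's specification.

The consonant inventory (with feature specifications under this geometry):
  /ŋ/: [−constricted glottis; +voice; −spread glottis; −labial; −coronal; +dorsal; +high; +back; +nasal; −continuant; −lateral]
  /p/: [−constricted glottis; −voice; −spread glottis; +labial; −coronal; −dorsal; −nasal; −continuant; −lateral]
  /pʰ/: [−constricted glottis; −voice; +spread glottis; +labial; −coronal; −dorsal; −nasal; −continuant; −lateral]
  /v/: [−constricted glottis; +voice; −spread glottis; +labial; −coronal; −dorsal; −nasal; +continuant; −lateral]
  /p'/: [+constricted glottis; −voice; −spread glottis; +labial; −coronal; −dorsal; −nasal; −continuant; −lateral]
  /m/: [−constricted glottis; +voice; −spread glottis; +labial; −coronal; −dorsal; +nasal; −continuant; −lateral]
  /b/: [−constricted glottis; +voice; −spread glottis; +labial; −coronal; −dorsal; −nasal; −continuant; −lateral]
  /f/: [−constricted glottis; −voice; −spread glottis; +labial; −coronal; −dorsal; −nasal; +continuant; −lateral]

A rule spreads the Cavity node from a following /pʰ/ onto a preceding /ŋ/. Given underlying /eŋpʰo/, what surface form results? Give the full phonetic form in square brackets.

The Cavity node dominates the terminals [labial], [coronal], [anterior], [distributed], [strident], [dorsal], [high], [back], [nasal].
The target acquires /pʰ/'s values for everything under Cavity — [+labial], [−coronal], [−dorsal], [−nasal] — while keeping its own [constricted glottis], [voice], [spread glottis], ….
This feature bundle is that of [b], so /eŋpʰo/ surfaces as [ebpʰo].

[ebpʰo]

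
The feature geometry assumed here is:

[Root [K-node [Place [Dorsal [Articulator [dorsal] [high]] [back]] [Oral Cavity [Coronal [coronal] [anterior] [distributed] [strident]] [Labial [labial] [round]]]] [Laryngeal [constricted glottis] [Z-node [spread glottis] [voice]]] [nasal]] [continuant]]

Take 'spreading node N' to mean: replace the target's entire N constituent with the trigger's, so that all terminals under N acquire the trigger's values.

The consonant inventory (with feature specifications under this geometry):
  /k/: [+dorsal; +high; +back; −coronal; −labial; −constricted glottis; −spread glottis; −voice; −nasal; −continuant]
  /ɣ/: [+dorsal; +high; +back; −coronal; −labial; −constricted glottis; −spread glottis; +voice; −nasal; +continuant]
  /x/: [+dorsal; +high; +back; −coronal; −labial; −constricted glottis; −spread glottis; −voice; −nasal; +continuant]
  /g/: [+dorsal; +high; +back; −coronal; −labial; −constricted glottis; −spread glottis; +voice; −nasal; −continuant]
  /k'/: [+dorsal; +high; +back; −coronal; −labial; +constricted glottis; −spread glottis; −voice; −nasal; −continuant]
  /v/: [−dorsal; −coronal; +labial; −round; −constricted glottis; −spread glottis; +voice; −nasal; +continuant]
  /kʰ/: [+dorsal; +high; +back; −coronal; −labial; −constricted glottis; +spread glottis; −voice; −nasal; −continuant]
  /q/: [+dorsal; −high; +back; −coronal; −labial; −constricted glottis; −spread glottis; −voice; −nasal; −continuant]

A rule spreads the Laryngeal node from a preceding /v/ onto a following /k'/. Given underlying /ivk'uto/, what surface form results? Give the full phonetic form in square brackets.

[ivguto]

Laryngeal immediately or transitively dominates [constricted glottis], [spread glottis], [voice].
Spreading Laryngeal from /v/ onto /k'/ replaces those values with /v/'s: [−constricted glottis], [−spread glottis], [+voice]. Features outside Laryngeal ([dorsal], [high], [back], …) stay as in /k'/.
This feature bundle is that of [g], so /ivk'uto/ surfaces as [ivguto].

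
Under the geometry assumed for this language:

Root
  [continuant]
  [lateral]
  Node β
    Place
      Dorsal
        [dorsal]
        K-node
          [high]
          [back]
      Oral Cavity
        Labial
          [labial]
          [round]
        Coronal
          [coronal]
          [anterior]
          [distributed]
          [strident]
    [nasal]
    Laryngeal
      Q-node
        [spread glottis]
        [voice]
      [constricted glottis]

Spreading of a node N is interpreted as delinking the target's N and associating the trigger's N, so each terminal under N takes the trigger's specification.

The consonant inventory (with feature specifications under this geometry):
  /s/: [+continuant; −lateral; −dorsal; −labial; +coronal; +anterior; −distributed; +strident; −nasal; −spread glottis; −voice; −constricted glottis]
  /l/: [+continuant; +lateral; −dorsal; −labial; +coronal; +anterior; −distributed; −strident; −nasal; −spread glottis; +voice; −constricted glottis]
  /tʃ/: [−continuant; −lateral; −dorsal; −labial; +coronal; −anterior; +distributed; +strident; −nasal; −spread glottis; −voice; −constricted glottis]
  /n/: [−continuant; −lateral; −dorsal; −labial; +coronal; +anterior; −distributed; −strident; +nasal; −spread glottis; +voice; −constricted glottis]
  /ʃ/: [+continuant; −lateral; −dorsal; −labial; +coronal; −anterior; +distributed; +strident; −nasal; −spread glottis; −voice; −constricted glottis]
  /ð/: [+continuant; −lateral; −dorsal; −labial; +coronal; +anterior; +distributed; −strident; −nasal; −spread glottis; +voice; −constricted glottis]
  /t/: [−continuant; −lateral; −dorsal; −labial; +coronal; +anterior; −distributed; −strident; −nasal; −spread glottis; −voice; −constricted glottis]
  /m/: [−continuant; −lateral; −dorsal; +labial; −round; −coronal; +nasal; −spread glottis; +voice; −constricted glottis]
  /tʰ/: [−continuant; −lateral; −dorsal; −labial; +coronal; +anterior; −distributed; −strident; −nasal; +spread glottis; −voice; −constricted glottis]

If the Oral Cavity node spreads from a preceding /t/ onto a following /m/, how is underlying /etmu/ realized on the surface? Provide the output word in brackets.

[etnu]

Oral Cavity immediately or transitively dominates [labial], [round], [coronal], [anterior], [distributed], [strident].
The target acquires /t/'s values for everything under Oral Cavity — [−labial], [+coronal], [+anterior], [−distributed], [−strident] — while keeping its own [continuant], [lateral], [dorsal], ….
This feature bundle is that of [n], so /etmu/ surfaces as [etnu].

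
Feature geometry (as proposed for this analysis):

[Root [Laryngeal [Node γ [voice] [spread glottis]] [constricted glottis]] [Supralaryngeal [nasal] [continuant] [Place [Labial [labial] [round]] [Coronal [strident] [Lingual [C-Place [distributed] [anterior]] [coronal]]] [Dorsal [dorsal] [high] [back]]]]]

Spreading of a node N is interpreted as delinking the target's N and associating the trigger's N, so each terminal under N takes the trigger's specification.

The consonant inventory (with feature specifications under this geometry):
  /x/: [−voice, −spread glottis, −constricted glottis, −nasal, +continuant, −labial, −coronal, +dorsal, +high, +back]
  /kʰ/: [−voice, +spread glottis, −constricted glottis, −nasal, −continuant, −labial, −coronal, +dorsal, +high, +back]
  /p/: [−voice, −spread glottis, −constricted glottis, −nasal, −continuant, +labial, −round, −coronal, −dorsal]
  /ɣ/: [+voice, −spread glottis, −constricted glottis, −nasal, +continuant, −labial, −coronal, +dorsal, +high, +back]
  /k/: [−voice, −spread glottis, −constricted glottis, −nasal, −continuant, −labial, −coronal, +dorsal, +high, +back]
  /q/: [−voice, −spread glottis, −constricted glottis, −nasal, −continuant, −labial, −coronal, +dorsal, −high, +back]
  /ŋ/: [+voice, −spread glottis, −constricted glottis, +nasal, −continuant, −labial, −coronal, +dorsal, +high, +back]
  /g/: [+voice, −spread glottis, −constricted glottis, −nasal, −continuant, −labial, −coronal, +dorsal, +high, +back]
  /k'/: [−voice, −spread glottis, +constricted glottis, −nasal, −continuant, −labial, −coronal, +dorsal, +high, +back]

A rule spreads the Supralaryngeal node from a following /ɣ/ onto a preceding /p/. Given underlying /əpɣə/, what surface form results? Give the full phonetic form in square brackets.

Terminals under Supralaryngeal in this geometry: [nasal], [continuant], [labial], [round], [strident], [distributed], [anterior], [coronal], [dorsal], [high], [back].
Spreading Supralaryngeal from /ɣ/ onto /p/ replaces those values with /ɣ/'s: [−nasal], [+continuant], [−labial], [−coronal], [+dorsal], [+high], [+back]. Features outside Supralaryngeal ([voice], [spread glottis], [constricted glottis]) stay as in /p/.
The resulting bundle matches /x/ in the inventory; substituting it for /p/ gives [əxɣə].

[əxɣə]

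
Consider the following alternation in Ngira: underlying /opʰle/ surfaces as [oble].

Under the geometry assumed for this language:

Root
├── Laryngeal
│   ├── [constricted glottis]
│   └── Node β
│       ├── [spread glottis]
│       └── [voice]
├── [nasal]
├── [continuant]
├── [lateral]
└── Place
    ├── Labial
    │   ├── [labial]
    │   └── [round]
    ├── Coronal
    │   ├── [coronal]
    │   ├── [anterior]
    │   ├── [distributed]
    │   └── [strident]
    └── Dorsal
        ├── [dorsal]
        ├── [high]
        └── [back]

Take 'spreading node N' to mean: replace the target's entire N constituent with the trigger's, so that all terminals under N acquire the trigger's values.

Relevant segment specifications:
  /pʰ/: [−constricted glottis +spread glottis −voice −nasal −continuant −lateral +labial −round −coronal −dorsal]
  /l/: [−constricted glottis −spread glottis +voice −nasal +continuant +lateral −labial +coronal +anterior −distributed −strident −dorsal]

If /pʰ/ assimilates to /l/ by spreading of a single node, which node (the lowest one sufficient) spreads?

Node β

Comparing /pʰ/ with its surface form [b], the features that change are [voice], [spread glottis].
Tracing each changed feature up the tree, the paths first meet at Node β; any lower node misses at least one of them.
If Node β spreads, every terminal under it takes /l/'s value, producing [b] as observed.
[lateral], [continuant] stay as in /pʰ/ although /l/ differs there, so no node dominating them spread; among the remaining candidates Node β is the lowest that derives the output.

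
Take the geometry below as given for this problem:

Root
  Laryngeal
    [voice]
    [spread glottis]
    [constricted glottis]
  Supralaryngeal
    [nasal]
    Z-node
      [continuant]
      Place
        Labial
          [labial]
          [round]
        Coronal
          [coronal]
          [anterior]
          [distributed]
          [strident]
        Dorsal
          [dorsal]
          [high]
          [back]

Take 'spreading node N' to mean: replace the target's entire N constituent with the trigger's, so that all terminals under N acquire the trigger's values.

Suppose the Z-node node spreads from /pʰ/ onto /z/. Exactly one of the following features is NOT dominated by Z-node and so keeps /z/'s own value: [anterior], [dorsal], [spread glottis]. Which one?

Z-node dominates exactly [continuant], [labial], [round], [coronal], [anterior], [distributed], [strident], [dorsal], [high], [back].
Of the listed options, [dorsal], [anterior] are among these and would be overwritten by spreading Z-node.
[spread glottis] attaches under Laryngeal, not under Z-node, so /z/ retains its own value for [spread glottis].

[spread glottis]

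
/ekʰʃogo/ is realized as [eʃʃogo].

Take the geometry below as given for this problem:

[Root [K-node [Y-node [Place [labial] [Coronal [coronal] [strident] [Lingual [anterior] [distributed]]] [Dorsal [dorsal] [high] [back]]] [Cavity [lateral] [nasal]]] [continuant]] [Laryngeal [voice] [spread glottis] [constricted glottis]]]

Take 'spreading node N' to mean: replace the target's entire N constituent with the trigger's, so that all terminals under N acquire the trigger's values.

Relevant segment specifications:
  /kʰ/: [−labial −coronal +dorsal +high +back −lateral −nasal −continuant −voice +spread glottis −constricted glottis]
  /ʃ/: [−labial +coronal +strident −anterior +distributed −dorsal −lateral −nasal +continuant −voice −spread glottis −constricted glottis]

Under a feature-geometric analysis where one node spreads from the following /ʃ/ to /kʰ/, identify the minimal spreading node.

Root

Comparing /kʰ/ with its surface form [ʃ], the features that change are [spread glottis], [continuant], [coronal], [anterior], [distributed], [strident], [dorsal], [high], [back].
In this geometry the lowest node dominating all of them is Root: every daughter of Root dominates only a proper subset, so no lower node suffices.
Spreading Root from /ʃ/ overwrites each of those terminals with /ʃ/'s values, yielding exactly [ʃ].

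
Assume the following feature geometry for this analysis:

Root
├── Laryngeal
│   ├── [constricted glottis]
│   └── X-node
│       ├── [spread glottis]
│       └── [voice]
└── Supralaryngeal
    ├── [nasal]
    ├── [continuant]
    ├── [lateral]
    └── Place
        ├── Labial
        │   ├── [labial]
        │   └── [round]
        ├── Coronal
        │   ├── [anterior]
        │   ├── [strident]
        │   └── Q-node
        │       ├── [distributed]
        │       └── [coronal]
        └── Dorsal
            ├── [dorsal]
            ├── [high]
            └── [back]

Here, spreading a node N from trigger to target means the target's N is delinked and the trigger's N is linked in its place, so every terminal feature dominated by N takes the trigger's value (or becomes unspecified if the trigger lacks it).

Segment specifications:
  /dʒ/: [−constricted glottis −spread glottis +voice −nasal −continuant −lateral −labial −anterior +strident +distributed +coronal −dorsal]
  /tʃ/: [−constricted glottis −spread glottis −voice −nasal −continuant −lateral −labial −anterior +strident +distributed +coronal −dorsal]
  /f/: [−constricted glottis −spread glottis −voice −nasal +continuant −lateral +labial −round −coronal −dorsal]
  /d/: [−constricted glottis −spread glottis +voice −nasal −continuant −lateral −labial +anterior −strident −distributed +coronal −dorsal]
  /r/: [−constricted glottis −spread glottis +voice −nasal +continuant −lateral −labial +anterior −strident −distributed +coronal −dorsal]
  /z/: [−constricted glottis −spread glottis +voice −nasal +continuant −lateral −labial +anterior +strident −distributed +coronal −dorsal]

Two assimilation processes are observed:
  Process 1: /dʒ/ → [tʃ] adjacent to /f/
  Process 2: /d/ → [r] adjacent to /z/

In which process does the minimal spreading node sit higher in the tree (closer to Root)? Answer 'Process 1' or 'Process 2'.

Process 2

Process 1 alters [voice]; the lowest dominating node is [voice] (depth 3 from Root).
Process 2 alters [continuant]; the lowest dominating node is [continuant] (depth 2 from Root).
[continuant] is closer to Root than [voice], so Process 2 spreads the higher node.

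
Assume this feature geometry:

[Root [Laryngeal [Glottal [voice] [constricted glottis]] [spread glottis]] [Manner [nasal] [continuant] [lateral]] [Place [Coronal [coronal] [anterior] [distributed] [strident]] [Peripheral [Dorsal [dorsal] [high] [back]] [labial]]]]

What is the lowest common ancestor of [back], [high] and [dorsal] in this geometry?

[back]: Root > Place > Peripheral > Dorsal > [back].
[high]: Root > Place > Peripheral > Dorsal > [high].
[dorsal]: Root > Place > Peripheral > Dorsal > [dorsal].
These paths first converge at Dorsal; no daughter of Dorsal dominates all 3 features, so Dorsal is the minimal constituent.

Dorsal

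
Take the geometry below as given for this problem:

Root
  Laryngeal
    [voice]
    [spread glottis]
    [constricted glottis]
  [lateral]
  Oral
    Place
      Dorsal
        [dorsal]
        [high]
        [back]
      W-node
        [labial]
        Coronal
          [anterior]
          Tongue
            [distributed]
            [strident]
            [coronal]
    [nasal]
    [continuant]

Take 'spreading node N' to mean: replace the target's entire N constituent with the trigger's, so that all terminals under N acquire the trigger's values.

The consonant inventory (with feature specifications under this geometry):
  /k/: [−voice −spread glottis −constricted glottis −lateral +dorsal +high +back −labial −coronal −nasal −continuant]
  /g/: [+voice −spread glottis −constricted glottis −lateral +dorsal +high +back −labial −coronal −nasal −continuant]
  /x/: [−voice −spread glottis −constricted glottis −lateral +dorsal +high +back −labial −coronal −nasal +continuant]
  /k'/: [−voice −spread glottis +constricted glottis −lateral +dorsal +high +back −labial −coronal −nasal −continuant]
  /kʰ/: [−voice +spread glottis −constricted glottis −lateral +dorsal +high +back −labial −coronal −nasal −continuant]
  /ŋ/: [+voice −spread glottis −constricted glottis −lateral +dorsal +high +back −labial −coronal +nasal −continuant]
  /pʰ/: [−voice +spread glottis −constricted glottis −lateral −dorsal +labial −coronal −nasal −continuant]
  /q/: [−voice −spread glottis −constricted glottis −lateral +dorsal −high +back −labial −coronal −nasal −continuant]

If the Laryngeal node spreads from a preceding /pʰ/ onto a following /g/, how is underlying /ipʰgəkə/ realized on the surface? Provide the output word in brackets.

[ipʰkʰəkə]

The Laryngeal node dominates the terminals [voice], [spread glottis], [constricted glottis].
After delinking /g/'s Laryngeal and linking /pʰ/'s, the affected terminals become [−voice], [+spread glottis], [−constricted glottis]; [lateral], [dorsal], [high], … (outside Laryngeal) are retained from /g/.
This feature bundle is that of [kʰ], so /ipʰgəkə/ surfaces as [ipʰkʰəkə].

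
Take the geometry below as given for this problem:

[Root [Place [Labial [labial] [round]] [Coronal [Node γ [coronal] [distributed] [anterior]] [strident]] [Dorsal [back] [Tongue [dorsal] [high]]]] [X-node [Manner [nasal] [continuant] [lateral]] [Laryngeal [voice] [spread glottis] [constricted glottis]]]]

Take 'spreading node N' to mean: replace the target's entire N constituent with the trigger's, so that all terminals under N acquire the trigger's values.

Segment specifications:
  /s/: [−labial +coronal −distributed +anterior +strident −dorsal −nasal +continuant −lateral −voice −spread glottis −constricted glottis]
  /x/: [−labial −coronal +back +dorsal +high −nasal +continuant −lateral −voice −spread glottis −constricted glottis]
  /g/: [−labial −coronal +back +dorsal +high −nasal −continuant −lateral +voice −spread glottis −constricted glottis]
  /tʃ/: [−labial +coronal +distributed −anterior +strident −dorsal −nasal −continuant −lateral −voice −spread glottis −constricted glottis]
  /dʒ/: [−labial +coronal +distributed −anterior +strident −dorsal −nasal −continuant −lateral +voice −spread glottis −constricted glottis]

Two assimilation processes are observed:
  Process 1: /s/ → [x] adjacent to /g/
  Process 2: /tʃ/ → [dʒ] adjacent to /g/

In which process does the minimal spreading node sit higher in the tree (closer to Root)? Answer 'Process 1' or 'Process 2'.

In Process 1, [coronal], [anterior], [distributed], [strident], [dorsal], [high], [back] change, so the minimal spreading node is Place at depth 1.
In Process 2, [voice] changes, so the minimal spreading node is [voice] at depth 3.
Place is closer to Root than [voice], so Process 1 spreads the higher node.

Process 1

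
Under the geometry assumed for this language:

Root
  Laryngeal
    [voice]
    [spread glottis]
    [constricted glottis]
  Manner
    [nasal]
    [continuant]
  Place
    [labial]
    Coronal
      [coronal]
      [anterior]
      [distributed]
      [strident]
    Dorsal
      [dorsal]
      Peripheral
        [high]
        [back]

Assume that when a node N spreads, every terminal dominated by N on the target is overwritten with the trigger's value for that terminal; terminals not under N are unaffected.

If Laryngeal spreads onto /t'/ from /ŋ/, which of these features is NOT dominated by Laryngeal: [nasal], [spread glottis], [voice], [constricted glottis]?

[nasal]

Laryngeal dominates exactly [voice], [spread glottis], [constricted glottis].
[voice], [spread glottis], [constricted glottis] all lie under Laryngeal, so they are overwritten when Laryngeal spreads.
But [nasal] is a dependent of Manner, outside Laryngeal; it is therefore untouched by the spreading.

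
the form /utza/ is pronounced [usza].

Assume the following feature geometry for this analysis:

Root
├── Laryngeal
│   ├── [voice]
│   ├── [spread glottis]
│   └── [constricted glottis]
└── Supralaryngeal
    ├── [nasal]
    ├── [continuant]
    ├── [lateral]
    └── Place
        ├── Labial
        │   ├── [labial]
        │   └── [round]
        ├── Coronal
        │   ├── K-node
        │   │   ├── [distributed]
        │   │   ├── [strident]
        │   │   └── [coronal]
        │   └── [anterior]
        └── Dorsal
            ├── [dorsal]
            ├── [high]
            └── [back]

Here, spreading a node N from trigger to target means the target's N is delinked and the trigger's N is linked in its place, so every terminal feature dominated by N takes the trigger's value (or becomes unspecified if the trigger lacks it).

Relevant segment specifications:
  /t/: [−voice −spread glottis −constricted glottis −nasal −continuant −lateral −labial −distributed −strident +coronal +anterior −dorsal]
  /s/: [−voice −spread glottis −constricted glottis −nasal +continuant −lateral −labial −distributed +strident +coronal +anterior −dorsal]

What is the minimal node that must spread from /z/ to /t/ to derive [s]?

Supralaryngeal

/t/ and [s] differ in [continuant], [strident]; every other specified feature is identical.
The smallest constituent containing every changed terminal is Supralaryngeal — each of its daughters lacks at least one of the affected features.
Delinking /t/'s Supralaryngeal and associating /z/'s Supralaryngeal gives precisely the feature bundle of [s].
[voice] — on which /z/ differs from /t/ — is unchanged, so Root cannot have spread; the constituent is no larger than Supralaryngeal.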